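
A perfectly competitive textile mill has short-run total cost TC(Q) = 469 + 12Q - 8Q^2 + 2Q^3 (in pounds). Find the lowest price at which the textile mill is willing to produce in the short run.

£4 per unit

The firm shuts down when price falls below the minimum of average variable cost. AVC = VC/Q = 12 - 8Q + 2Q^2.
dAVC/dQ = -8 + 4Q = 0 gives Q = 2. min AVC = 12 - 8·2 + 2·2^2 = 4.
The firm shuts down for any P below £4.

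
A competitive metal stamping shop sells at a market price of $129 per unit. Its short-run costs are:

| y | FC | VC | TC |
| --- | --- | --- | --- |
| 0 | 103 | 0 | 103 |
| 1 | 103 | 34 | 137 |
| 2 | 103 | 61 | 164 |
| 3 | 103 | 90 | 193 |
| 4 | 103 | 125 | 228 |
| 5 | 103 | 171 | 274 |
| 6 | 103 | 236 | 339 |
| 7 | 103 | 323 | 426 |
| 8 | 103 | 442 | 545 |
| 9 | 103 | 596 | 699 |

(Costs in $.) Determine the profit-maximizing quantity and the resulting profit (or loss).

Profit at each row (π = 129y − TC): y=0: -103; y=1: -8; y=2: 94; y=3: 194; y=4: 288; y=5: 371; y=6: 435; y=7: 477; y=8: 487; y=9: 462.
Profit is maximized at y = 8. AVC there is 442/8 = $55.25 ≤ P, so producing beats shutting down (which would give -$103).

y = 8; profit = $487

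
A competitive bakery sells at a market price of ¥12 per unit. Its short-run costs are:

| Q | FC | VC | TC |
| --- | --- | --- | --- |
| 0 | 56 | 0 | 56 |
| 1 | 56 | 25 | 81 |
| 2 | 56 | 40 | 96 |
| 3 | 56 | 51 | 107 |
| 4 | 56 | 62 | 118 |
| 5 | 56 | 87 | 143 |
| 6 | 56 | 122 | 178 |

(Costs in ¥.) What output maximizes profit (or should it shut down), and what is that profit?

Q = 0 (shut down); profit = -¥56

Tabulate TR − TC: Q=0: -56; Q=1: -69; Q=2: -72; Q=3: -71; Q=4: -70; Q=5: -83; Q=6: -106.
Profit is highest at Q = 0. Equivalently, the lowest AVC in the table is 62/4 ≈ ¥15.50 at Q = 4, and P = ¥12 falls below it — price never covers variable cost, so the firm shuts down and loses only its fixed cost.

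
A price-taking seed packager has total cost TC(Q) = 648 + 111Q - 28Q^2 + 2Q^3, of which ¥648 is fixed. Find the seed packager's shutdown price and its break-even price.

Shutdown price = min AVC. AVC = 111 - 28Q + 2Q^2, with vertex at Q = 7 and minimum ¥13.
ATC = 648/Q + 111 - 28Q + 2Q^2. Setting dATC/dQ = −648/Q^2 − 28 + 4Q = 0 gives Q = 9 (since 4·9^3 − 28·9^2 = 648).
min ATC = 648/9 + 111 − 28·9 + 2·9^2 = ¥93. That is the break-even price.
Between these two prices the firm operates at a loss; above ¥93 it earns a profit.

Shutdown price = ¥13; break-even price = ¥93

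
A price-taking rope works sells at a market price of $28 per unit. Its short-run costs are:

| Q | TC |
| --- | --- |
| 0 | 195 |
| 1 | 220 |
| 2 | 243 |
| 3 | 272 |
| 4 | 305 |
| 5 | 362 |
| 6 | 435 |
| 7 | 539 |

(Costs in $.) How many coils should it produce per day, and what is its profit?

Q = 2; profit = -$187

Profit at each row (π = 28Q − TC): Q=0: -195; Q=1: -192; Q=2: -187; Q=3: -188; Q=4: -193; Q=5: -222; Q=6: -267; Q=7: -343.
Profit is maximized at Q = 2. AVC there is 48/2 = $24 ≤ P, so producing beats shutting down (which would give -$195).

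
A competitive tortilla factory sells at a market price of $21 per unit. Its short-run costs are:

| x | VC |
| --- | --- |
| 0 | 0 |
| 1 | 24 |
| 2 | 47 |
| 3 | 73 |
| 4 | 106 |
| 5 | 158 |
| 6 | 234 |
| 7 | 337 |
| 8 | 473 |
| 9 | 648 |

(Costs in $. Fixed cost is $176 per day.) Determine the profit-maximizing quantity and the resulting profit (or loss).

Compute π = P·x − TC at each output: x=0: -176; x=1: -179; x=2: -181; x=3: -186; x=4: -198; x=5: -229; x=6: -284; x=7: -366; x=8: -481; x=9: -635.
Profit is highest at x = 0. Equivalently, the lowest AVC in the table is 47/2 ≈ $23.50 at x = 2, and P = $21 falls below it — price never covers variable cost, so the firm shuts down and loses only its fixed cost.

x = 0 (shut down); profit = -$176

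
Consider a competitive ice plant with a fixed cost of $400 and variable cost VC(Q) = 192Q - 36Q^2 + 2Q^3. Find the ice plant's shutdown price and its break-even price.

Shutdown price = $30; break-even price = $72

Shutdown price = min AVC. AVC = 192 - 36Q + 2Q^2, with vertex at Q = 9 and minimum $30.
ATC = 400/Q + 192 - 36Q + 2Q^2. Setting dATC/dQ = −400/Q^2 − 36 + 4Q = 0 gives Q = 10 (since 4·10^3 − 36·10^2 = 400).
min ATC = 400/10 + 192 − 36·10 + 2·10^2 = $72. That is the break-even price.
For $30 ≤ P < $72 the firm produces at a loss; below $30 it shuts down.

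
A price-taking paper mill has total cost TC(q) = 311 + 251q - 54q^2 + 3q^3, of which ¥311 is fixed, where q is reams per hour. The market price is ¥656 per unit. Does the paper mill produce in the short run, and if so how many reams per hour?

Produce at q = 15

From TC, MC = TC'(q) = 251 - 108q + 9q^2 and AVC = VC/q = 251 - 54q + 3q^2.
AVC hits its minimum where MC = AVC, at q = 9, giving min AVC = 251 - 54·9 + 3·9^2 = ¥8.
Since P = ¥656 ≥ min AVC = ¥8, price covers variable cost and the firm should produce.
P = MC gives -405 - 108q + 9q^2 = 0, with roots -3 and 15. Take the larger (rising MC): q* = 15.
Check: AVC at q = 15 is ¥116 ≤ P, so revenue covers variable cost.
Profit = P·q − TC = 656·15 − 2051 = ¥7789.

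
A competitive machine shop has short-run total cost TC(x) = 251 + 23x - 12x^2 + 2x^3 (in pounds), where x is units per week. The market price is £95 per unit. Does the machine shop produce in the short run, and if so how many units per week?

Produce at x = 6

Variable cost is VC = 23x - 12x^2 + 2x^3, so AVC = VC/x = 23 - 12x + 2x^2 and MC = dTC/dx = 23 - 24x + 6x^2.
The AVC parabola has its vertex at x = 12/4 = 3, where AVC = 23 - 12·3 + 2·3^2 = £5.
Since P = £95 ≥ min AVC = £5, price covers variable cost and the firm should produce.
Set P = MC: 95 = 23 - 24x + 6x^2 → -72 - 24x + 6x^2 = 0. The roots are x = -2 and x = 6; the profit-maximizing output is on the rising part of MC, so x* = 6.
Check: AVC at x = 6 is £23 ≤ P, so revenue covers variable cost.
Profit = P·x − TC = 95·6 − 389 = £181.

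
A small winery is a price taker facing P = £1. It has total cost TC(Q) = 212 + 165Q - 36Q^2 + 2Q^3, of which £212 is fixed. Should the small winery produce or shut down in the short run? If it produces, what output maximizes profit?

Shut down

Variable cost is VC = 165Q - 36Q^2 + 2Q^3, so AVC = VC/Q = 165 - 36Q + 2Q^2 and MC = dTC/dQ = 165 - 72Q + 6Q^2.
AVC hits its minimum where MC = AVC, at Q = 9, giving min AVC = 165 - 36·9 + 2·9^2 = £3.
Since P = £1 < min AVC = £3, price fails to cover variable cost at any output.
Best response: produce nothing and absorb the £212 fixed cost.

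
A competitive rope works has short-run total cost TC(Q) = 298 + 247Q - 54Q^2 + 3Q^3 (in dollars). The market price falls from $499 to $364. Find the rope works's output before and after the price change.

MC = 247 - 108Q + 9Q^2; the shutdown threshold is min AVC = $4 (at Q = 9).
With P = $499 above the shutdown price, P = MC gives Q = 14.
At P = $364 ≥ min AVC, set P = MC: Q = 13. The firm stays open but cuts output.

Output falls from 14 to 13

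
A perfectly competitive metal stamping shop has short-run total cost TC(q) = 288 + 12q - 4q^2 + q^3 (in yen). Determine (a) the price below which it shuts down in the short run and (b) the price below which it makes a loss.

Shutdown price = min AVC. AVC = 12 - 4q + q^2, with vertex at q = 2 and minimum ¥8.
ATC = 288/q + 12 - 4q + q^2. Setting dATC/dq = −288/q^2 − 4 + 2q = 0 gives q = 6 (since 2·6^3 − 4·6^2 = 288).
min ATC = 288/6 + 12 − 4·6 + 6^2 = ¥72. That is the break-even price.
Between these two prices the firm operates at a loss; above ¥72 it earns a profit.

Shutdown price = ¥8; break-even price = ¥72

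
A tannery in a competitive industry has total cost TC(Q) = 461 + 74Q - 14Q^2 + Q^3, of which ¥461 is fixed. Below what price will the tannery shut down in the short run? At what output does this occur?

¥25 per unit, at Q = 7

The shutdown price is the minimum of AVC. VC = 74Q - 14Q^2 + Q^3, so AVC = 74 - 14Q + Q^2.
dAVC/dQ = -14 + 2Q = 0 gives Q = 7. min AVC = 74 - 14·7 + 7^2 = 25.
The firm shuts down for any P below ¥25.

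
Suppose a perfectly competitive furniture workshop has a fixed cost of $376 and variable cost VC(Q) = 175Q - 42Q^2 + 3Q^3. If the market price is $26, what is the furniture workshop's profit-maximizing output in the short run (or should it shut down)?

Shut down

Variable cost is VC = 175Q - 42Q^2 + 3Q^3, so AVC = VC/Q = 175 - 42Q + 3Q^2 and MC = dTC/dQ = 175 - 84Q + 9Q^2.
AVC hits its minimum where MC = AVC, at Q = 7, giving min AVC = 175 - 42·7 + 3·7^2 = $28.
Since P = $26 < min AVC = $28, price fails to cover variable cost at any output.
The firm minimizes its loss by shutting down and losing only its fixed cost of $376.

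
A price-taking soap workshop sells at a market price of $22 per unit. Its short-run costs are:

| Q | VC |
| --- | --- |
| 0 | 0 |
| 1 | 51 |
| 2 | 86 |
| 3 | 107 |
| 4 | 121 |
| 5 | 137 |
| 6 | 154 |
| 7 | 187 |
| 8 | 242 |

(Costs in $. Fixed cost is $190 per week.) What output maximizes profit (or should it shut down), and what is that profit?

Profit at each row (π = 22Q − TC): Q=0: -190; Q=1: -219; Q=2: -232; Q=3: -231; Q=4: -223; Q=5: -217; Q=6: -212; Q=7: -223; Q=8: -256.
Profit is highest at Q = 0. Equivalently, the lowest AVC in the table is 154/6 ≈ $25.67 at Q = 6, and P = $22 falls below it — price never covers variable cost, so the firm shuts down and loses only its fixed cost.

Q = 0 (shut down); profit = -$190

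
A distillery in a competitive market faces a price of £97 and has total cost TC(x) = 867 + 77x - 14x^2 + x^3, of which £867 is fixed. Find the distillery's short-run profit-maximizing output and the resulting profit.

AVC = 77 - 14x + x^2 has its minimum £28 at x = 7; price £97 clears that bar, so the firm operates.
MC = 77 - 28x + 3x^2. Setting P = MC and taking the root on the rising branch gives x* = 10.
TR = 97·10 = 970. TC = 867 + 370 = 1237. Profit = 970 − 1237 = -£267.
Shutting down would mean losing the fixed cost of £867, so operating at a loss of £267 is better by £600.

Profit = -£267 at x = 10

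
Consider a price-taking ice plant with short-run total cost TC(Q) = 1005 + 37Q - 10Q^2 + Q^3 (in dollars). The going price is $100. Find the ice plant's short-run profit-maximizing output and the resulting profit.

AVC = 37 - 10Q + Q^2 has its minimum $12 at Q = 5; price $100 clears that bar, so the firm operates.
With MC = 37 - 20Q + 3Q^2, P = MC on the upward-sloping part at Q* = 9.
TR = 100·9 = 900. TC = 1005 + 252 = 1257. Profit = 900 − 1257 = -$357.
Shutting down would mean losing the fixed cost of $1005, so operating at a loss of $357 is better by $648.

Profit = -$357 at Q = 9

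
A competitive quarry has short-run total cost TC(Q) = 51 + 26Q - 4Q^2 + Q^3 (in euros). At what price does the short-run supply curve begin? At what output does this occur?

The firm shuts down when price falls below the minimum of average variable cost. AVC = VC/Q = 26 - 4Q + Q^2.
At the minimum of AVC, MC = AVC. MC = 26 - 8Q + 3Q^2; setting MC = AVC gives 2Q^2 - 4Q = 0, so Q = 2. min AVC = 22.
The firm shuts down for any P below €22.

€22 per unit, at Q = 2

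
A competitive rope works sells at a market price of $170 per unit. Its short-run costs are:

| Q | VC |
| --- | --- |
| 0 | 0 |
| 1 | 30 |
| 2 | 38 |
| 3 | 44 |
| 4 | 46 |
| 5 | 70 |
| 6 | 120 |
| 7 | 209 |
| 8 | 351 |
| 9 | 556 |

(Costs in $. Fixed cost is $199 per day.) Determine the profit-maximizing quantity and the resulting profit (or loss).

Compute π = P·Q − TC at each output: Q=0: -199; Q=1: -59; Q=2: 103; Q=3: 267; Q=4: 435; Q=5: 581; Q=6: 701; Q=7: 782; Q=8: 810; Q=9: 775.
Profit is maximized at Q = 8. AVC there is 351/8 = $43.88 ≤ P, so producing beats shutting down (which would give -$199).

Q = 8; profit = $810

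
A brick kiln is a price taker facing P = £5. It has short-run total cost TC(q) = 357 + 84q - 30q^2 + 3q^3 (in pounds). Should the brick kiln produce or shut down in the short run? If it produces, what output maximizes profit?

Shut down

Variable cost is VC = 84q - 30q^2 + 3q^3, so AVC = VC/q = 84 - 30q + 3q^2 and MC = dTC/dq = 84 - 60q + 9q^2.
AVC is minimized where dAVC/dq = -30 + 6q = 0, at q = 5; min AVC = 84 - 30·5 + 3·5^2 = £9.
With P < min AVC (£5 < £9), every unit sold adds to the loss.
Shutting down limits the loss to fixed cost, £357.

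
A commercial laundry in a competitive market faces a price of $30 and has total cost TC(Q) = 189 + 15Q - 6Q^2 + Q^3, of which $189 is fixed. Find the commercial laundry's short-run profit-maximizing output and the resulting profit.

Profit = -$89 at Q = 5

AVC = 15 - 6Q + Q^2; min AVC = $6 at Q = 3. Since P = $30 ≥ min AVC, the firm produces.
With MC = 15 - 12Q + 3Q^2, P = MC on the upward-sloping part at Q* = 5.
TR = 30·5 = 150. TC = 189 + 50 = 239. Profit = 150 − 239 = -$89.
By producing, the firm covers all variable cost plus $100 of fixed cost; shutting down would lose the full $189.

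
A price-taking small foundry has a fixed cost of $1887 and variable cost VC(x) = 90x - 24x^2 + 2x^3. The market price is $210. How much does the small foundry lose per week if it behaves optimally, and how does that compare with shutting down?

AVC = 90 - 24x + 2x^2; min AVC = $18 at x = 6. Since P = $210 ≥ min AVC, the firm produces.
With MC = 90 - 48x + 6x^2, P = MC on the upward-sloping part at x* = 10.
TR = 210·10 = 2100. TC = 1887 + 500 = 2387. Profit = 2100 − 2387 = -$287.
Shutting down would mean losing the fixed cost of $1887, so operating at a loss of $287 is better by $1600.

Profit = -$287 at x = 10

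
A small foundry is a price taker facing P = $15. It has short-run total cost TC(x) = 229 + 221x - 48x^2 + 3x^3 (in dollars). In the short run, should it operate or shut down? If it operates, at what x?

Variable cost is VC = 221x - 48x^2 + 3x^3, so AVC = VC/x = 221 - 48x + 3x^2 and MC = dTC/dx = 221 - 96x + 9x^2.
AVC hits its minimum where MC = AVC, at x = 8, giving min AVC = 221 - 48·8 + 3·8^2 = $29.
P = $15 lies below min AVC = $29; no output level covers variable cost.
Best response: produce nothing and absorb the $229 fixed cost.

Shut down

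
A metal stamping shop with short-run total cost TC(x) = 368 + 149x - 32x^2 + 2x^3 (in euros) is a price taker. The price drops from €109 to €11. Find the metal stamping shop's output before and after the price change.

Output falls from 10 to 0 (the firm shuts down)

AVC = 149 - 32x + 2x^2, minimized at x = 8 where min AVC = €21. MC = 149 - 64x + 6x^2.
At P = €109 ≥ min AVC, set P = MC on the rising branch: x = 10.
At P = €11 < min AVC = €21, price no longer covers variable cost at any output, so the firm shuts down: x = 0.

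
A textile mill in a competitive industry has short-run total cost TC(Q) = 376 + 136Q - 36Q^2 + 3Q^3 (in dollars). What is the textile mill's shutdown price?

Short-run supply begins at min AVC. From VC = 136Q - 36Q^2 + 3Q^3, AVC = 136 - 36Q + 3Q^2.
At the minimum of AVC, MC = AVC. MC = 136 - 72Q + 9Q^2; setting MC = AVC gives 6Q^2 - 36Q = 0, so Q = 6. min AVC = 28.
The firm shuts down for any P below $28.

$28 per unit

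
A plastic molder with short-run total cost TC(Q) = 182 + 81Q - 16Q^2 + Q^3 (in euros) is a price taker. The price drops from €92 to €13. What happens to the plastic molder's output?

MC = 81 - 32Q + 3Q^2; the shutdown threshold is min AVC = €17 (at Q = 8).
With P = €92 above the shutdown price, P = MC gives Q = 11.
At P = €13 < min AVC = €17, price no longer covers variable cost at any output, so the firm shuts down: Q = 0.

Output falls from 11 to 0 (the firm shuts down)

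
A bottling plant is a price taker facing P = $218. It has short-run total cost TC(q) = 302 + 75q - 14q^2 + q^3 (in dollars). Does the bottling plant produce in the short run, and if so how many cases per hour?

Produce at q = 13

From TC, MC = TC'(q) = 75 - 28q + 3q^2 and AVC = VC/q = 75 - 14q + q^2.
AVC is minimized where dAVC/dq = -14 + 2q = 0, at q = 7; min AVC = 75 - 14·7 + 7^2 = $26.
Since P = $218 ≥ min AVC = $26, price covers variable cost and the firm should produce.
Solving P = MC: -143 - 28q + 3q^2 = 0 ⇒ q = -11/3 or 13. On the upward-sloping branch, q* = 13.
Check: AVC at q = 13 is $62 ≤ P, so revenue covers variable cost.
Profit = P·q − TC = 218·13 − 1108 = $1726.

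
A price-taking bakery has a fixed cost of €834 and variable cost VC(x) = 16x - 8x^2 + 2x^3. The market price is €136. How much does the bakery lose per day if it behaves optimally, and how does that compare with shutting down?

Profit = -€258 at x = 6

AVC = 16 - 8x + 2x^2 has its minimum €8 at x = 2; price €136 clears that bar, so the firm operates.
With MC = 16 - 16x + 6x^2, P = MC on the upward-sloping part at x* = 6.
TR = 136·6 = 816. TC = 834 + 240 = 1074. Profit = 816 − 1074 = -€258.
Shutting down would mean losing the fixed cost of €834, so operating at a loss of €258 is better by €576.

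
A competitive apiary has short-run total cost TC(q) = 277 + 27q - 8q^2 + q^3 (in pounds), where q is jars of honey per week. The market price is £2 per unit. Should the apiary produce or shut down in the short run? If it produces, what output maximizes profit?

Shut down

Variable cost is VC = 27q - 8q^2 + q^3, so AVC = VC/q = 27 - 8q + q^2 and MC = dTC/dq = 27 - 16q + 3q^2.
AVC hits its minimum where MC = AVC, at q = 4, giving min AVC = 27 - 8·4 + 4^2 = £11.
Since P = £2 < min AVC = £11, price fails to cover variable cost at any output.
Shutting down limits the loss to fixed cost, £277.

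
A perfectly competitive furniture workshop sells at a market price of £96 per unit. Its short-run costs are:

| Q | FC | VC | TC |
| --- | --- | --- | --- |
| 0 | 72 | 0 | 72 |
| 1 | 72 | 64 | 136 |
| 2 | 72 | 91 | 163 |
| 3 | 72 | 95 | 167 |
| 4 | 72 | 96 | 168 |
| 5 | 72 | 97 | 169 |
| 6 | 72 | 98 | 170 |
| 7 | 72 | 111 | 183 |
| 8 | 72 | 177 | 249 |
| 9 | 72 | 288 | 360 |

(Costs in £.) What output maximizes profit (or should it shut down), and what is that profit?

Compute π = P·Q − TC at each output: Q=0: -72; Q=1: -40; Q=2: 29; Q=3: 121; Q=4: 216; Q=5: 311; Q=6: 406; Q=7: 489; Q=8: 519; Q=9: 504.
Profit is maximized at Q = 8. AVC there is 177/8 = £22.12 ≤ P, so producing beats shutting down (which would give -£72).

Q = 8; profit = £519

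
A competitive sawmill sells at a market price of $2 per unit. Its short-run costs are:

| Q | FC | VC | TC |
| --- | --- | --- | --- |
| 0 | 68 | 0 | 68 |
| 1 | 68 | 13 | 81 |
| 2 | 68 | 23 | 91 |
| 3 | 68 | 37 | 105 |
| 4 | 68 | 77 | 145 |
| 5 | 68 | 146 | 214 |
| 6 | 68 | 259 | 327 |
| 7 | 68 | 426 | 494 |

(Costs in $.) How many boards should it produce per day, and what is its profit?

Q = 0 (shut down); profit = -$68

Tabulate TR − TC: Q=0: -68; Q=1: -79; Q=2: -87; Q=3: -99; Q=4: -137; Q=5: -204; Q=6: -315; Q=7: -480.
Profit is highest at Q = 0. Equivalently, the lowest AVC in the table is 23/2 ≈ $11.50 at Q = 2, and P = $2 falls below it — price never covers variable cost, so the firm shuts down and loses only its fixed cost.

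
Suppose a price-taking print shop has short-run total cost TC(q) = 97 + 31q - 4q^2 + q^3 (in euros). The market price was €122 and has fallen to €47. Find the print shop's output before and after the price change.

MC = 31 - 8q + 3q^2; the shutdown threshold is min AVC = €27 (at q = 2).
At P = €122 ≥ min AVC, set P = MC on the rising branch: q = 7.
At P = €47 ≥ min AVC, set P = MC: q = 4. The firm stays open but cuts output.

Output falls from 7 to 4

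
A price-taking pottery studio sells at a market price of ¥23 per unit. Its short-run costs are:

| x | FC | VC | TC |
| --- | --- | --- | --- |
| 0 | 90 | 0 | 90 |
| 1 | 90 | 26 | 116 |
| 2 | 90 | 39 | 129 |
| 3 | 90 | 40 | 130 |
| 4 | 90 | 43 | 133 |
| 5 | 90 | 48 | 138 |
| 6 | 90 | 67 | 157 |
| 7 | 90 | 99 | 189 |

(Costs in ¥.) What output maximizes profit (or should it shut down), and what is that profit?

Tabulate TR − TC: x=0: -90; x=1: -93; x=2: -83; x=3: -61; x=4: -41; x=5: -23; x=6: -19; x=7: -28.
Profit is maximized at x = 6. AVC there is 67/6 = ¥11.17 ≤ P, so producing beats shutting down (which would give -¥90).

x = 6; profit = -¥19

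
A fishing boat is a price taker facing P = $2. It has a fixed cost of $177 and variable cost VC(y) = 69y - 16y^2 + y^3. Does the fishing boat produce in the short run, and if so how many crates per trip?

Shut down

Strip out fixed cost: VC = 69y - 16y^2 + y^3. Then AVC = 69 - 16y + y^2 and MC = 69 - 32y + 3y^2.
AVC is minimized where dAVC/dy = -16 + 2y = 0, at y = 8; min AVC = 69 - 16·8 + 8^2 = $5.
P = $2 lies below min AVC = $5; no output level covers variable cost.
Shutting down limits the loss to fixed cost, $177.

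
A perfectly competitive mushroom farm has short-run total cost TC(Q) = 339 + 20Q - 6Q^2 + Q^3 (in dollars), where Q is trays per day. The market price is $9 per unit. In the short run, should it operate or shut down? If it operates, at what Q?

From TC, MC = TC'(Q) = 20 - 12Q + 3Q^2 and AVC = VC/Q = 20 - 6Q + Q^2.
AVC hits its minimum where MC = AVC, at Q = 3, giving min AVC = 20 - 6·3 + 3^2 = $11.
Since P = $9 < min AVC = $11, price fails to cover variable cost at any output.
Best response: produce nothing and absorb the $339 fixed cost.

Shut down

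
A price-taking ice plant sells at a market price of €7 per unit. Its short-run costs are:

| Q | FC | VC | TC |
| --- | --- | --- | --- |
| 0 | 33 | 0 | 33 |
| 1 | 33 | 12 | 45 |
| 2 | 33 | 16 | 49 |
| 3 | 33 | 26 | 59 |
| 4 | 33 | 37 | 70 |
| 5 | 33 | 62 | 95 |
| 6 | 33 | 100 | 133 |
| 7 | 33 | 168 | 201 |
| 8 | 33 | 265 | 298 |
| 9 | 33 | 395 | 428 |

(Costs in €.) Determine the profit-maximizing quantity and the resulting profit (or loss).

Q = 0 (shut down); profit = -€33

Profit at each row (π = 7Q − TC): Q=0: -33; Q=1: -38; Q=2: -35; Q=3: -38; Q=4: -42; Q=5: -60; Q=6: -91; Q=7: -152; Q=8: -242; Q=9: -365.
Profit is highest at Q = 0. Equivalently, the lowest AVC in the table is 16/2 ≈ €8 at Q = 2, and P = €7 falls below it — price never covers variable cost, so the firm shuts down and loses only its fixed cost.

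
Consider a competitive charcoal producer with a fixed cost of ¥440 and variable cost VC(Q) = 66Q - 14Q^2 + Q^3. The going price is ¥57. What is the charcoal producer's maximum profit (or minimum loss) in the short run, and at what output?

AVC = 66 - 14Q + Q^2; min AVC = ¥17 at Q = 7. Since P = ¥57 ≥ min AVC, the firm produces.
MC = 66 - 28Q + 3Q^2. Setting P = MC and taking the root on the rising branch gives Q* = 9.
TR = 57·9 = 513. TC = 440 + 189 = 629. Profit = 513 − 629 = -¥116.
That loss of ¥116 beats the ¥440 the firm would lose by shutting down; producing recovers ¥324 of fixed cost.

Profit = -¥116 at Q = 9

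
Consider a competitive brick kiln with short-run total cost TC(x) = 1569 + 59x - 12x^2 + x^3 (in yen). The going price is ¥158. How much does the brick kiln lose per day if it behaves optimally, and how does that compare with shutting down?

AVC = 59 - 12x + x^2 has its minimum ¥23 at x = 6; price ¥158 clears that bar, so the firm operates.
MC = 59 - 24x + 3x^2. Setting P = MC and taking the root on the rising branch gives x* = 11.
TR = 158·11 = 1738. TC = 1569 + 528 = 2097. Profit = 1738 − 2097 = -¥359.
Shutting down would mean losing the fixed cost of ¥1569, so operating at a loss of ¥359 is better by ¥1210.

Profit = -¥359 at x = 11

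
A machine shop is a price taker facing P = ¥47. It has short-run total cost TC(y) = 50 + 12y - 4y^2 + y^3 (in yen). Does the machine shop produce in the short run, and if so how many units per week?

From TC, MC = TC'(y) = 12 - 8y + 3y^2 and AVC = VC/y = 12 - 4y + y^2.
AVC hits its minimum where MC = AVC, at y = 2, giving min AVC = 12 - 4·2 + 2^2 = ¥8.
Since P = ¥47 ≥ min AVC = ¥8, price covers variable cost and the firm should produce.
P = MC gives -35 - 8y + 3y^2 = 0, with roots -7/3 and 5. Take the larger (rising MC): y* = 5.
Check: AVC at y = 5 is ¥17 ≤ P, so revenue covers variable cost.
Profit = P·y − TC = 47·5 − 135 = ¥100.

Produce at y = 5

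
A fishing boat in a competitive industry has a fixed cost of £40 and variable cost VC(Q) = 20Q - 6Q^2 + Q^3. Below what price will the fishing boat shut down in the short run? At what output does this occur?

£11 per unit, at Q = 3

Short-run supply begins at min AVC. From VC = 20Q - 6Q^2 + Q^3, AVC = 20 - 6Q + Q^2.
At the minimum of AVC, MC = AVC. MC = 20 - 12Q + 3Q^2; setting MC = AVC gives 2Q^2 - 6Q = 0, so Q = 3. min AVC = 11.
The firm shuts down for any P below £11.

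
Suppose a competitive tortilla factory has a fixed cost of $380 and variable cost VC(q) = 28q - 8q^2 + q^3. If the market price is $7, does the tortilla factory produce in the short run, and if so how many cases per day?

From TC, MC = TC'(q) = 28 - 16q + 3q^2 and AVC = VC/q = 28 - 8q + q^2.
AVC is minimized where dAVC/dq = -8 + 2q = 0, at q = 4; min AVC = 28 - 8·4 + 4^2 = $12.
P = $7 lies below min AVC = $12; no output level covers variable cost.
The firm minimizes its loss by shutting down and losing only its fixed cost of $380.

Shut down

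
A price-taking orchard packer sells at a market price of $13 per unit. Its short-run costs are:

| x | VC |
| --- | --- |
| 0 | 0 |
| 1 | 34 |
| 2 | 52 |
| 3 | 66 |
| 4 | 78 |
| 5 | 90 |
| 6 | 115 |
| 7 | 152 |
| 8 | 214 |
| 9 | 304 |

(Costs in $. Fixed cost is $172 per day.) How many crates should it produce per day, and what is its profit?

Tabulate TR − TC: x=0: -172; x=1: -193; x=2: -198; x=3: -199; x=4: -198; x=5: -197; x=6: -209; x=7: -233; x=8: -282; x=9: -359.
Profit is highest at x = 0. Equivalently, the lowest AVC in the table is 90/5 ≈ $18 at x = 5, and P = $13 falls below it — price never covers variable cost, so the firm shuts down and loses only its fixed cost.

x = 0 (shut down); profit = -$172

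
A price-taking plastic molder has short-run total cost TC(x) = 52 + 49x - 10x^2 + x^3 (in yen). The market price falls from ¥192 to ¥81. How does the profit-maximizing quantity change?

Output falls from 11 to 8

AVC = 49 - 10x + x^2, minimized at x = 5 where min AVC = ¥24. MC = 49 - 20x + 3x^2.
With P = ¥192 above the shutdown price, P = MC gives x = 11.
At P = ¥81 ≥ min AVC, set P = MC: x = 8. The firm stays open but cuts output.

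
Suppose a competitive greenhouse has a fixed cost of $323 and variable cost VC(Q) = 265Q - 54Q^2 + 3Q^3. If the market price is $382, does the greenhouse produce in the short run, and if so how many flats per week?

Produce at Q = 13

Variable cost is VC = 265Q - 54Q^2 + 3Q^3, so AVC = VC/Q = 265 - 54Q + 3Q^2 and MC = dTC/dQ = 265 - 108Q + 9Q^2.
AVC is minimized where dAVC/dQ = -54 + 6Q = 0, at Q = 9; min AVC = 265 - 54·9 + 3·9^2 = $22.
Because $382 ≥ $22, revenue can cover variable cost; the firm operates.
P = MC gives -117 - 108Q + 9Q^2 = 0, with roots -1 and 13. Take the larger (rising MC): Q* = 13.
Check: AVC at Q = 13 is $70 ≤ P, so revenue covers variable cost.
Profit = P·Q − TC = 382·13 − 1233 = $3733.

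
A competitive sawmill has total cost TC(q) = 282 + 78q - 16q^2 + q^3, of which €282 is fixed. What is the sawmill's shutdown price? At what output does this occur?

€14 per unit, at q = 8

The shutdown price is the minimum of AVC. VC = 78q - 16q^2 + q^3, so AVC = 78 - 16q + q^2.
At the minimum of AVC, MC = AVC. MC = 78 - 32q + 3q^2; setting MC = AVC gives 2q^2 - 16q = 0, so q = 8. min AVC = 14.
So the shutdown price is €14.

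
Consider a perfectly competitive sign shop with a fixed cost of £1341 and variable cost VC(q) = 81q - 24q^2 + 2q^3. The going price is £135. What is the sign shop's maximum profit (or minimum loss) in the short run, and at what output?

Profit = -£369 at q = 9

AVC = 81 - 24q + 2q^2; min AVC = £9 at q = 6. Since P = £135 ≥ min AVC, the firm produces.
With MC = 81 - 48q + 6q^2, P = MC on the upward-sloping part at q* = 9.
TR = 135·9 = 1215. TC = 1341 + 243 = 1584. Profit = 1215 − 1584 = -£369.
By producing, the firm covers all variable cost plus £972 of fixed cost; shutting down would lose the full £1341.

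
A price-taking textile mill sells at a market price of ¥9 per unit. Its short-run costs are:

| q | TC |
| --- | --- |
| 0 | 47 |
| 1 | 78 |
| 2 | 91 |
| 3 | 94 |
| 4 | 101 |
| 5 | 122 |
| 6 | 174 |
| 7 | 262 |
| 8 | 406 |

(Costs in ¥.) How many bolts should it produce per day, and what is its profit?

q = 0 (shut down); profit = -¥47

Tabulate TR − TC: q=0: -47; q=1: -69; q=2: -73; q=3: -67; q=4: -65; q=5: -77; q=6: -120; q=7: -199; q=8: -334.
Profit is highest at q = 0. Equivalently, the lowest AVC in the table is 54/4 ≈ ¥13.50 at q = 4, and P = ¥9 falls below it — price never covers variable cost, so the firm shuts down and loses only its fixed cost.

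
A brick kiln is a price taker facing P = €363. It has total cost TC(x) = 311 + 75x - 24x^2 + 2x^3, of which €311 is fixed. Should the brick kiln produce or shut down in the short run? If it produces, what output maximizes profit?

Variable cost is VC = 75x - 24x^2 + 2x^3, so AVC = VC/x = 75 - 24x + 2x^2 and MC = dTC/dx = 75 - 48x + 6x^2.
AVC is minimized where dAVC/dx = -24 + 4x = 0, at x = 6; min AVC = 75 - 24·6 + 2·6^2 = €3.
Since P = €363 ≥ min AVC = €3, price covers variable cost and the firm should produce.
Set P = MC: 363 = 75 - 48x + 6x^2 → -288 - 48x + 6x^2 = 0. The roots are x = -4 and x = 12; the profit-maximizing output is on the rising part of MC, so x* = 12.
Check: AVC at x = 12 is €75 ≤ P, so revenue covers variable cost.
Profit = P·x − TC = 363·12 − 1211 = €3145.

Produce at x = 12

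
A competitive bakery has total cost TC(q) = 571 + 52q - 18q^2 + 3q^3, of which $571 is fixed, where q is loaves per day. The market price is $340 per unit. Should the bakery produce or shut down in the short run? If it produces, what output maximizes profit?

Produce at q = 8

Strip out fixed cost: VC = 52q - 18q^2 + 3q^3. Then AVC = 52 - 18q + 3q^2 and MC = 52 - 36q + 9q^2.
The AVC parabola has its vertex at q = 18/6 = 3, where AVC = 52 - 18·3 + 3·3^2 = $25.
P = $340 exceeds min AVC = $25, so the firm stays open.
Solving P = MC: -288 - 36q + 9q^2 = 0 ⇒ q = -4 or 8. On the upward-sloping branch, q* = 8.
Check: AVC at q = 8 is $100 ≤ P, so revenue covers variable cost.
Profit = P·q − TC = 340·8 − 1371 = $1349.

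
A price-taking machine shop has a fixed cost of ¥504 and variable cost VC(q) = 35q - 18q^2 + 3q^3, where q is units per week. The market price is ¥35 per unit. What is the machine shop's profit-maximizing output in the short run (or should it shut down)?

From TC, MC = TC'(q) = 35 - 36q + 9q^2 and AVC = VC/q = 35 - 18q + 3q^2.
AVC is minimized where dAVC/dq = -18 + 6q = 0, at q = 3; min AVC = 35 - 18·3 + 3·3^2 = ¥8.
Because ¥35 ≥ ¥8, revenue can cover variable cost; the firm operates.
Solving P = MC: -36q + 9q^2 = 0 ⇒ q = 0 or 4. On the upward-sloping branch, q* = 4.
Check: AVC at q = 4 is ¥11 ≤ P, so revenue covers variable cost.
Profit = P·q − TC = 35·4 − 548 = -¥408, a loss, but smaller than the ¥504 fixed cost the firm would lose by shutting down.

Produce at q = 4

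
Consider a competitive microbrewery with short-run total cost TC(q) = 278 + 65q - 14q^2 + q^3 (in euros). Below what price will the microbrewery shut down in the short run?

The shutdown price is the minimum of AVC. VC = 65q - 14q^2 + q^3, so AVC = 65 - 14q + q^2.
dAVC/dq = -14 + 2q = 0 gives q = 7. min AVC = 65 - 14·7 + 7^2 = 16.
For P < €16 the firm produces nothing.

€16 per unit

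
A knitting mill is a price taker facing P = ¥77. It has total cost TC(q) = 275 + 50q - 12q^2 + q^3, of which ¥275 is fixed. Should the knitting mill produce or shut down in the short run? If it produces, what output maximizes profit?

Produce at q = 9

Strip out fixed cost: VC = 50q - 12q^2 + q^3. Then AVC = 50 - 12q + q^2 and MC = 50 - 24q + 3q^2.
AVC is minimized where dAVC/dq = -12 + 2q = 0, at q = 6; min AVC = 50 - 12·6 + 6^2 = ¥14.
P = ¥77 exceeds min AVC = ¥14, so the firm stays open.
Set P = MC: 77 = 50 - 24q + 3q^2 → -27 - 24q + 3q^2 = 0. The roots are q = -1 and q = 9; the profit-maximizing output is on the rising part of MC, so q* = 9.
Check: AVC at q = 9 is ¥23 ≤ P, so revenue covers variable cost.
Profit = P·q − TC = 77·9 − 482 = ¥211.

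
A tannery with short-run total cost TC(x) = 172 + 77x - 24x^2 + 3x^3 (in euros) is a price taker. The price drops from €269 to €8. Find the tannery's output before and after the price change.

AVC = 77 - 24x + 3x^2, minimized at x = 4 where min AVC = €29. MC = 77 - 48x + 9x^2.
With P = €269 above the shutdown price, P = MC gives x = 8.
At P = €8 < min AVC = €29, price no longer covers variable cost at any output, so the firm shuts down: x = 0.

Output falls from 8 to 0 (the firm shuts down)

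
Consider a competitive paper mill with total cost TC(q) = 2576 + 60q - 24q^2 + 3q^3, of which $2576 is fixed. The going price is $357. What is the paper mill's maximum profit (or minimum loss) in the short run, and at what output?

AVC = 60 - 24q + 3q^2 has its minimum $12 at q = 4; price $357 clears that bar, so the firm operates.
MC = 60 - 48q + 9q^2. Setting P = MC and taking the root on the rising branch gives q* = 9.
TR = 357·9 = 3213. TC = 2576 + 783 = 3359. Profit = 3213 − 3359 = -$146.
Shutting down would mean losing the fixed cost of $2576, so operating at a loss of $146 is better by $2430.

Profit = -$146 at q = 9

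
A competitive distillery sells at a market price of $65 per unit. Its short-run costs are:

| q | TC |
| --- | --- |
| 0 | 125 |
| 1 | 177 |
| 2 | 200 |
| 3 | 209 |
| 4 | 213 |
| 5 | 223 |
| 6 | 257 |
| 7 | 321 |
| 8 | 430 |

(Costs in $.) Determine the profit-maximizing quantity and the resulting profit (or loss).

Tabulate TR − TC: q=0: -125; q=1: -112; q=2: -70; q=3: -14; q=4: 47; q=5: 102; q=6: 133; q=7: 134; q=8: 90.
Profit is maximized at q = 7. AVC there is 196/7 = $28 ≤ P, so producing beats shutting down (which would give -$125).

q = 7; profit = $134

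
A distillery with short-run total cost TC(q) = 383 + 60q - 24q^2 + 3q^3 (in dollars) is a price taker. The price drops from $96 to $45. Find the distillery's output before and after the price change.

Output falls from 6 to 5

AVC = 60 - 24q + 3q^2, minimized at q = 4 where min AVC = $12. MC = 60 - 48q + 9q^2.
With P = $96 above the shutdown price, P = MC gives q = 6.
At P = $45 ≥ min AVC, set P = MC: q = 5. The firm stays open but cuts output.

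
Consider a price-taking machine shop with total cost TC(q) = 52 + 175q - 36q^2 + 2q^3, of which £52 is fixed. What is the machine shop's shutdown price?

The shutdown price is the minimum of AVC. VC = 175q - 36q^2 + 2q^3, so AVC = 175 - 36q + 2q^2.
At the minimum of AVC, MC = AVC. MC = 175 - 72q + 6q^2; setting MC = AVC gives 4q^2 - 36q = 0, so q = 9. min AVC = 13.
The firm shuts down for any P below £13.

£13 per unit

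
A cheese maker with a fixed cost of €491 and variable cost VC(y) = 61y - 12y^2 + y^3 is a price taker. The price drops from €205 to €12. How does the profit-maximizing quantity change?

MC = 61 - 24y + 3y^2; the shutdown threshold is min AVC = €25 (at y = 6).
With P = €205 above the shutdown price, P = MC gives y = 12.
At P = €12 < min AVC = €25, price no longer covers variable cost at any output, so the firm shuts down: y = 0.

Output falls from 12 to 0 (the firm shuts down)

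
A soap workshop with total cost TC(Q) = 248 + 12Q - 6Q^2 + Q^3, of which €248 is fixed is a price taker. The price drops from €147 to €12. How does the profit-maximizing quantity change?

Output falls from 9 to 4

AVC = 12 - 6Q + Q^2, minimized at Q = 3 where min AVC = €3. MC = 12 - 12Q + 3Q^2.
At P = €147 ≥ min AVC, set P = MC on the rising branch: Q = 9.
At P = €12 ≥ min AVC, set P = MC: Q = 4. The firm stays open but cuts output.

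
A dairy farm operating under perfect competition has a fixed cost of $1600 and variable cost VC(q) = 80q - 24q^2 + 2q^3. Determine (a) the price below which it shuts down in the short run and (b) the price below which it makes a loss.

Shutdown price = $8; break-even price = $200

AVC = 80 - 24q + 2q^2; minimized at q = 6, giving min AVC = $8. That is the shutdown price.
ATC = 1600/q + 80 - 24q + 2q^2. Setting dATC/dq = −1600/q^2 − 24 + 4q = 0 gives q = 10 (since 4·10^3 − 24·10^2 = 1600).
min ATC = 1600/10 + 80 − 24·10 + 2·10^2 = $200. That is the break-even price.
Between these two prices the firm operates at a loss; above $200 it earns a profit.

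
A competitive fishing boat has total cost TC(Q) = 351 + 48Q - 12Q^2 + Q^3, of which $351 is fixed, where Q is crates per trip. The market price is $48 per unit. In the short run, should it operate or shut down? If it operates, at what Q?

From TC, MC = TC'(Q) = 48 - 24Q + 3Q^2 and AVC = VC/Q = 48 - 12Q + Q^2.
The AVC parabola has its vertex at Q = 12/2 = 6, where AVC = 48 - 12·6 + 6^2 = $12.
P = $48 exceeds min AVC = $12, so the firm stays open.
Set P = MC: 48 = 48 - 24Q + 3Q^2 → -24Q + 3Q^2 = 0. The roots are Q = 0 and Q = 8; the profit-maximizing output is on the rising part of MC, so Q* = 8.
Check: AVC at Q = 8 is $16 ≤ P, so revenue covers variable cost.
Profit = P·Q − TC = 48·8 − 479 = -$95, a loss, but smaller than the $351 fixed cost the firm would lose by shutting down.

Produce at Q = 8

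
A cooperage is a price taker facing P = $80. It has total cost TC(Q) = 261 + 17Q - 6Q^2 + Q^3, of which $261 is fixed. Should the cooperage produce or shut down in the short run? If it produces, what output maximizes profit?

Produce at Q = 7

Variable cost is VC = 17Q - 6Q^2 + Q^3, so AVC = VC/Q = 17 - 6Q + Q^2 and MC = dTC/dQ = 17 - 12Q + 3Q^2.
AVC is minimized where dAVC/dQ = -6 + 2Q = 0, at Q = 3; min AVC = 17 - 6·3 + 3^2 = $8.
Because $80 ≥ $8, revenue can cover variable cost; the firm operates.
Solving P = MC: -63 - 12Q + 3Q^2 = 0 ⇒ Q = -3 or 7. On the upward-sloping branch, Q* = 7.
Check: AVC at Q = 7 is $24 ≤ P, so revenue covers variable cost.
Profit = P·Q − TC = 80·7 − 429 = $131.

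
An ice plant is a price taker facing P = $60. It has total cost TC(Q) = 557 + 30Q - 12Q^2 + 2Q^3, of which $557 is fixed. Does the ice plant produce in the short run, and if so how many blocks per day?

Strip out fixed cost: VC = 30Q - 12Q^2 + 2Q^3. Then AVC = 30 - 12Q + 2Q^2 and MC = 30 - 24Q + 6Q^2.
The AVC parabola has its vertex at Q = 12/4 = 3, where AVC = 30 - 12·3 + 2·3^2 = $12.
P = $60 exceeds min AVC = $12, so the firm stays open.
Set P = MC: 60 = 30 - 24Q + 6Q^2 → -30 - 24Q + 6Q^2 = 0. The roots are Q = -1 and Q = 5; the profit-maximizing output is on the rising part of MC, so Q* = 5.
Check: AVC at Q = 5 is $20 ≤ P, so revenue covers variable cost.
Profit = P·Q − TC = 60·5 − 657 = -$357, a loss, but smaller than the $557 fixed cost the firm would lose by shutting down.

Produce at Q = 5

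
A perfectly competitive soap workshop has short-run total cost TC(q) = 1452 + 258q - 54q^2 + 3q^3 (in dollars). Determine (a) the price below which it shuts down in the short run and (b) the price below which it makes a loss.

AVC = 258 - 54q + 3q^2; minimized at q = 9, giving min AVC = $15. That is the shutdown price.
ATC = 1452/q + 258 - 54q + 3q^2. Setting dATC/dq = −1452/q^2 − 54 + 6q = 0 gives q = 11 (since 6·11^3 − 54·11^2 = 1452).
min ATC = 1452/11 + 258 − 54·11 + 3·11^2 = $159. That is the break-even price.
Between these two prices the firm operates at a loss; above $159 it earns a profit.

Shutdown price = $15; break-even price = $159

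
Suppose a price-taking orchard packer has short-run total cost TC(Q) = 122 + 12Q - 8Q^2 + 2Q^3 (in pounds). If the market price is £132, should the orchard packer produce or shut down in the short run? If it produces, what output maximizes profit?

Produce at Q = 6

Strip out fixed cost: VC = 12Q - 8Q^2 + 2Q^3. Then AVC = 12 - 8Q + 2Q^2 and MC = 12 - 16Q + 6Q^2.
AVC is minimized where dAVC/dQ = -8 + 4Q = 0, at Q = 2; min AVC = 12 - 8·2 + 2·2^2 = £4.
Since P = £132 ≥ min AVC = £4, price covers variable cost and the firm should produce.
Set P = MC: 132 = 12 - 16Q + 6Q^2 → -120 - 16Q + 6Q^2 = 0. The roots are Q = -10/3 and Q = 6; the profit-maximizing output is on the rising part of MC, so Q* = 6.
Check: AVC at Q = 6 is £36 ≤ P, so revenue covers variable cost.
Profit = P·Q − TC = 132·6 − 338 = £454.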